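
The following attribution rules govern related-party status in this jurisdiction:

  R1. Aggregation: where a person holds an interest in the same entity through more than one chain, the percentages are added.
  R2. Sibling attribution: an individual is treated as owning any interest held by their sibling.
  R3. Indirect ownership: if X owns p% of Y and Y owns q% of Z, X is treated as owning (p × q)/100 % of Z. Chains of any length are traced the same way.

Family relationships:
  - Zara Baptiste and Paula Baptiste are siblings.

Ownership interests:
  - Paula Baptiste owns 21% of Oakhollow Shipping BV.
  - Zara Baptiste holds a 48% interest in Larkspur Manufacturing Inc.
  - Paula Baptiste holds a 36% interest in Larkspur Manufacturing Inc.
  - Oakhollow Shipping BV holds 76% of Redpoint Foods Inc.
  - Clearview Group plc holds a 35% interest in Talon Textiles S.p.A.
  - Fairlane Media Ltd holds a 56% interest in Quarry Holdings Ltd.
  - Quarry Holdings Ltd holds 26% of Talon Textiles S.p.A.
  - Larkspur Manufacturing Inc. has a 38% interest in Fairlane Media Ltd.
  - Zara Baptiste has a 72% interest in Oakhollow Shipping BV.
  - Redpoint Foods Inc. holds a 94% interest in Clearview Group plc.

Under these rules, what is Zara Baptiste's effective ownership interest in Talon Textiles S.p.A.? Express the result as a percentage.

27.901272%

By sibling attribution (R2), Zara Baptiste is treated as also owning Paula Baptiste's interest in Larkspur Manufacturing Inc, giving 48% + 36% = 84%.
By sibling attribution (R2), Zara Baptiste is treated as also owning Paula Baptiste's interest in Oakhollow Shipping BV, giving 72% + 21% = 93%.
Chain via Larkspur Manufacturing Inc. → Fairlane Media Ltd → Quarry Holdings Ltd (R3): 84% × 38% × 56% × 26% = 4.647552% of Talon Textiles S.p.A.
Chain via Oakhollow Shipping BV → Redpoint Foods Inc. → Clearview Group plc (R3): 93% × 76% × 94% × 35% = 23.25372% of Talon Textiles S.p.A.
Aggregating (R1): 4.647552% + 23.25372% = 27.901272%.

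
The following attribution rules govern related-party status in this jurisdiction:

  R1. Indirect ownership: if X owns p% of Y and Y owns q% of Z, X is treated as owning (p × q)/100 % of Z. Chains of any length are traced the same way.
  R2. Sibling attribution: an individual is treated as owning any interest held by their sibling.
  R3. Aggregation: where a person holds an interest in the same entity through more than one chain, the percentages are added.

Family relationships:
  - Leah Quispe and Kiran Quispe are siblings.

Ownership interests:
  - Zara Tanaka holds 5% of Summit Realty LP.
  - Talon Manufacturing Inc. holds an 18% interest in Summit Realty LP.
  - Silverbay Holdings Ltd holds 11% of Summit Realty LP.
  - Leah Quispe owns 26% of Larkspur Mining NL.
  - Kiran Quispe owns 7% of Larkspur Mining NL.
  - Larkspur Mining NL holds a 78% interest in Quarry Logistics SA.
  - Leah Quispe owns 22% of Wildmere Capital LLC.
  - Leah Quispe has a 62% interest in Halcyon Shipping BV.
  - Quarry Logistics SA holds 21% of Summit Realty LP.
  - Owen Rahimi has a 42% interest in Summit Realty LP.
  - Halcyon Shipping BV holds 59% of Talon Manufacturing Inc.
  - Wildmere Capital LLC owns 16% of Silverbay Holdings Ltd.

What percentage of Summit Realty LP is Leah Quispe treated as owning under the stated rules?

By sibling attribution (R2), Leah Quispe is treated as also owning Kiran Quispe's interest in Larkspur Mining NL, giving 26% + 7% = 33%.
Chain via Wildmere Capital LLC → Silverbay Holdings Ltd (R1): 22% × 16% × 11% = 0.3872% of Summit Realty LP.
Chain via Halcyon Shipping BV → Talon Manufacturing Inc. (R1): 62% × 59% × 18% = 6.5844% of Summit Realty LP.
Chain via Larkspur Mining NL → Quarry Logistics SA (R1): 33% × 78% × 21% = 5.4054% of Summit Realty LP.
Aggregating (R3): 0.3872% + 6.5844% + 5.4054% = 12.377%.

12.377%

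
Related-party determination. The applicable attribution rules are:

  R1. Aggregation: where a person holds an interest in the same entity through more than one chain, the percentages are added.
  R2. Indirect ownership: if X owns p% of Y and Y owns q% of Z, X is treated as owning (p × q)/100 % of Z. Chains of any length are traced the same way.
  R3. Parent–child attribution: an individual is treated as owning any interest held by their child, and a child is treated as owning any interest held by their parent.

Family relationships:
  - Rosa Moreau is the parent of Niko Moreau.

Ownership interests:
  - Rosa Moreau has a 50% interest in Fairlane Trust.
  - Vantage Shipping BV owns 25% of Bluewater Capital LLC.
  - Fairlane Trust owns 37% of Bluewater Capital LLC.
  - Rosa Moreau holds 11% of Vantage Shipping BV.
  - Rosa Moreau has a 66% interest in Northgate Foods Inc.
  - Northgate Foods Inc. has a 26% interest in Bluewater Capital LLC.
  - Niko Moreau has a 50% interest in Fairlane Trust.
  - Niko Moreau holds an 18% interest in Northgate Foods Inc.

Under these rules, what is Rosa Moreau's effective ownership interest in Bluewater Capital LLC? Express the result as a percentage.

By parent–child attribution (R3), Rosa Moreau is treated as also owning Niko Moreau's interest in Fairlane Trust, giving 50% + 50% = 100%.
By parent–child attribution (R3), Rosa Moreau is treated as also owning Niko Moreau's interest in Northgate Foods Inc, giving 66% + 18% = 84%.
Chain via Vantage Shipping BV (R2): 11% × 25% = 2.75% of Bluewater Capital LLC.
Chain via Fairlane Trust (R2): 100% × 37% = 37% of Bluewater Capital LLC.
Chain via Northgate Foods Inc. (R2): 84% × 26% = 21.84% of Bluewater Capital LLC.
Aggregating (R1): 2.75% + 37% + 21.84% = 61.59%.

61.59%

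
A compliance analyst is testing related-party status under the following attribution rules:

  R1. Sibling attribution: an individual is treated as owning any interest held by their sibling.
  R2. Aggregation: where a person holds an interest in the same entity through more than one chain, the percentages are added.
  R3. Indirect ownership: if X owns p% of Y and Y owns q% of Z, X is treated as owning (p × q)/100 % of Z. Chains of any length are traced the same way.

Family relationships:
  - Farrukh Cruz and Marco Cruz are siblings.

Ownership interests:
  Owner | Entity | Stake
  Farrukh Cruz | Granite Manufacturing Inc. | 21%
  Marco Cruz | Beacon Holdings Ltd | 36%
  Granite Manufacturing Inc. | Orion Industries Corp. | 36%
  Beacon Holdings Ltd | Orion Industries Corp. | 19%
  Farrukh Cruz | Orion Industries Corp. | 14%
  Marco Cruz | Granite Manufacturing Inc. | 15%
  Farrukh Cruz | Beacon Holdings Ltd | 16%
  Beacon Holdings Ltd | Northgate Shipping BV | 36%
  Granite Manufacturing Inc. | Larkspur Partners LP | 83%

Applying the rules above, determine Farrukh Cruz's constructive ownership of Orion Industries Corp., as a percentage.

36.84%

By sibling attribution (R1), Farrukh Cruz is treated as also owning Marco Cruz's interest in Granite Manufacturing Inc, giving 21% + 15% = 36%.
By sibling attribution (R1), Farrukh Cruz is treated as also owning Marco Cruz's interest in Beacon Holdings Ltd, giving 16% + 36% = 52%.
Chain via Granite Manufacturing Inc. (R3): 36% × 36% = 12.96% of Orion Industries Corp.
Chain via Beacon Holdings Ltd (R3): 52% × 19% = 9.88% of Orion Industries Corp.
Direct interest in Orion Industries Corp: 14%.
Aggregating (R2): 12.96% + 9.88% + 14% = 36.84%.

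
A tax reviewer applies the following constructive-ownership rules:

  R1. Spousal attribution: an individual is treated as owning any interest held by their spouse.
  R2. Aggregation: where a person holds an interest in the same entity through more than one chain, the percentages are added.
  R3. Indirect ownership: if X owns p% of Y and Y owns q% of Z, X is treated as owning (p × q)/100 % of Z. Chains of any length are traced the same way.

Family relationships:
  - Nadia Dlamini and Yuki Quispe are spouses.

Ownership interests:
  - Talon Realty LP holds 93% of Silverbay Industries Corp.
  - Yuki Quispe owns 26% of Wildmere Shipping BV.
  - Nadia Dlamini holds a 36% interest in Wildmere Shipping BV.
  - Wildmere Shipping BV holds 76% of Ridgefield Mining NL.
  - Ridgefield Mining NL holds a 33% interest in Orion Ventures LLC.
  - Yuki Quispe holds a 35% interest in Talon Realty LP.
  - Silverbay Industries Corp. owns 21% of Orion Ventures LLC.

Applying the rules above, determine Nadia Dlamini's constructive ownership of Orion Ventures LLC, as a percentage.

22.3851%

By spousal attribution (R1), Nadia Dlamini is treated as also owning Yuki Quispe's interest in Wildmere Shipping BV, giving 36% + 26% = 62%.
By spousal attribution (R1), Nadia Dlamini is treated as owning Yuki Quispe's 35% interest in Talon Realty LP.
Chain via Wildmere Shipping BV → Ridgefield Mining NL (R3): 62% × 76% × 33% = 15.5496% of Orion Ventures LLC.
Chain via Talon Realty LP → Silverbay Industries Corp. (R3): 35% × 93% × 21% = 6.8355% of Orion Ventures LLC.
Aggregating (R2): 15.5496% + 6.8355% = 22.3851%.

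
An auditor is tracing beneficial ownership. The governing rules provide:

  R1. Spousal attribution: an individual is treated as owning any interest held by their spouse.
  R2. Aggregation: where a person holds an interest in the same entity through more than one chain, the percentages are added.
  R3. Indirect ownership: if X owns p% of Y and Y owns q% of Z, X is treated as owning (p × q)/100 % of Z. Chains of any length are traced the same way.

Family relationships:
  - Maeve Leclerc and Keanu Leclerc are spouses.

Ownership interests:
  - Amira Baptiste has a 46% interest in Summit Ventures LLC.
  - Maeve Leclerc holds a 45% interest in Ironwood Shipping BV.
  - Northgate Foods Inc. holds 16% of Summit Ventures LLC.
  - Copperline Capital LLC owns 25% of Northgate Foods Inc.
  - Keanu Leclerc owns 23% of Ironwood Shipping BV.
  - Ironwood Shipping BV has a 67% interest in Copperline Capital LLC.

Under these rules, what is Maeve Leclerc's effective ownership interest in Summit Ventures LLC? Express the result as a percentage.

By spousal attribution (R1), Maeve Leclerc is treated as also owning Keanu Leclerc's interest in Ironwood Shipping BV, giving 45% + 23% = 68%.
Chain via Ironwood Shipping BV → Copperline Capital LLC → Northgate Foods Inc. (R3): 68% × 67% × 25% × 16% = 1.8224% of Summit Ventures LLC.

1.8224%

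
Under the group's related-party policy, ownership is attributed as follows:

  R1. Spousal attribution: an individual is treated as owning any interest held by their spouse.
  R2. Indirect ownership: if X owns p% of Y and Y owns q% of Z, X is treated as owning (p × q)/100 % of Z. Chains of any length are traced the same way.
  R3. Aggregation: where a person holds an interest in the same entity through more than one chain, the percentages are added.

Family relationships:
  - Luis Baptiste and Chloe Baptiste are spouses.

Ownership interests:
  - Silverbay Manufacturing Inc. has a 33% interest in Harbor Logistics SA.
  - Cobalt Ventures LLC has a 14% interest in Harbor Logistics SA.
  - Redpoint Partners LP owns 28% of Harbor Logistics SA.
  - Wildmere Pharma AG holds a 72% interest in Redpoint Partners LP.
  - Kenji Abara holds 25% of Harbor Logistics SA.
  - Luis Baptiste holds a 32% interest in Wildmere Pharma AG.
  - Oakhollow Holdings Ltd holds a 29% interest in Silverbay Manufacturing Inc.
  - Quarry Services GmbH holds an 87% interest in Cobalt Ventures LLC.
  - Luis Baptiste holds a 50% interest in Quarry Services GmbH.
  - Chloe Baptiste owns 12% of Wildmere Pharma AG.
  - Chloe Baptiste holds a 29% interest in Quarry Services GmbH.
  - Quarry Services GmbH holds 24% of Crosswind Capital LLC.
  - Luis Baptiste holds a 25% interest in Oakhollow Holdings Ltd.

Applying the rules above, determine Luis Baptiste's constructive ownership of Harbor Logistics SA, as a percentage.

By spousal attribution (R1), Luis Baptiste is treated as also owning Chloe Baptiste's interest in Quarry Services GmbH, giving 50% + 29% = 79%.
By spousal attribution (R1), Luis Baptiste is treated as also owning Chloe Baptiste's interest in Wildmere Pharma AG, giving 32% + 12% = 44%.
Chain via Oakhollow Holdings Ltd → Silverbay Manufacturing Inc. (R2): 25% × 29% × 33% = 2.3925% of Harbor Logistics SA.
Chain via Quarry Services GmbH → Cobalt Ventures LLC (R2): 79% × 87% × 14% = 9.6222% of Harbor Logistics SA.
Chain via Wildmere Pharma AG → Redpoint Partners LP (R2): 44% × 72% × 28% = 8.8704% of Harbor Logistics SA.
Aggregating (R3): 2.3925% + 9.6222% + 8.8704% = 20.8851%.

20.8851%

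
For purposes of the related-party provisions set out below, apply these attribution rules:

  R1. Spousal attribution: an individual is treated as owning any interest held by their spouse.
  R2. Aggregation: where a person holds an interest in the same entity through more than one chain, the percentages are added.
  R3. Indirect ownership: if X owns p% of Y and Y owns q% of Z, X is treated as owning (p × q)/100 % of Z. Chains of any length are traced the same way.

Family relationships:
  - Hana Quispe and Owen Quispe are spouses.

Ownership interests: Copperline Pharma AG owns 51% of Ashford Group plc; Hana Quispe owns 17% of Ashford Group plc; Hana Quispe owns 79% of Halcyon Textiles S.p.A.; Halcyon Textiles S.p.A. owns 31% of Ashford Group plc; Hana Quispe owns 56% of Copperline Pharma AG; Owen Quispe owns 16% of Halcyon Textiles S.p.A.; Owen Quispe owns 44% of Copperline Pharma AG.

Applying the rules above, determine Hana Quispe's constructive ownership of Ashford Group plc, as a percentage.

By spousal attribution (R1), Hana Quispe is treated as also owning Owen Quispe's interest in Halcyon Textiles S.p.A, giving 79% + 16% = 95%.
By spousal attribution (R1), Hana Quispe is treated as also owning Owen Quispe's interest in Copperline Pharma AG, giving 56% + 44% = 100%.
Chain via Halcyon Textiles S.p.A. (R3): 95% × 31% = 29.45% of Ashford Group plc.
Chain via Copperline Pharma AG (R3): 100% × 51% = 51% of Ashford Group plc.
Direct interest in Ashford Group plc: 17%.
Aggregating (R2): 29.45% + 51% + 17% = 97.45%.

97.45%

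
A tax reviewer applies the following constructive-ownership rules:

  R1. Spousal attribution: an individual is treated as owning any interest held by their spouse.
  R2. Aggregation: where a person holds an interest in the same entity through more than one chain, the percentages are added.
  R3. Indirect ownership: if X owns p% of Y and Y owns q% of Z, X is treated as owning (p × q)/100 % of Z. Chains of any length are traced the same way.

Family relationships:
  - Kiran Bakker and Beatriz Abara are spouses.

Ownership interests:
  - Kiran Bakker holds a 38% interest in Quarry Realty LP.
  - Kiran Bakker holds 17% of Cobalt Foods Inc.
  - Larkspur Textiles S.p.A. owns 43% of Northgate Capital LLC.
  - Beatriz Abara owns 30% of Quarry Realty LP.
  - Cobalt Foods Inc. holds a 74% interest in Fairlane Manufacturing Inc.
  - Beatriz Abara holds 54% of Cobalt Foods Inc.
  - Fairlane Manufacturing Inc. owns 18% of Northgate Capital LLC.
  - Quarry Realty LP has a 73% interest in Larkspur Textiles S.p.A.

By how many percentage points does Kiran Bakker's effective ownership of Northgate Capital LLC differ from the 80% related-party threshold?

By spousal attribution (R1), Kiran Bakker is treated as also owning Beatriz Abara's interest in Cobalt Foods Inc, giving 17% + 54% = 71%.
By spousal attribution (R1), Kiran Bakker is treated as also owning Beatriz Abara's interest in Quarry Realty LP, giving 38% + 30% = 68%.
Chain via Cobalt Foods Inc. → Fairlane Manufacturing Inc. (R3): 71% × 74% × 18% = 9.4572% of Northgate Capital LLC.
Chain via Quarry Realty LP → Larkspur Textiles S.p.A. (R3): 68% × 73% × 43% = 21.3452% of Northgate Capital LLC.
Aggregating (R2): 9.4572% + 21.3452% = 30.8024%.
30.8024% falls short of the 80% threshold by 49.1976 percentage points.

49.1976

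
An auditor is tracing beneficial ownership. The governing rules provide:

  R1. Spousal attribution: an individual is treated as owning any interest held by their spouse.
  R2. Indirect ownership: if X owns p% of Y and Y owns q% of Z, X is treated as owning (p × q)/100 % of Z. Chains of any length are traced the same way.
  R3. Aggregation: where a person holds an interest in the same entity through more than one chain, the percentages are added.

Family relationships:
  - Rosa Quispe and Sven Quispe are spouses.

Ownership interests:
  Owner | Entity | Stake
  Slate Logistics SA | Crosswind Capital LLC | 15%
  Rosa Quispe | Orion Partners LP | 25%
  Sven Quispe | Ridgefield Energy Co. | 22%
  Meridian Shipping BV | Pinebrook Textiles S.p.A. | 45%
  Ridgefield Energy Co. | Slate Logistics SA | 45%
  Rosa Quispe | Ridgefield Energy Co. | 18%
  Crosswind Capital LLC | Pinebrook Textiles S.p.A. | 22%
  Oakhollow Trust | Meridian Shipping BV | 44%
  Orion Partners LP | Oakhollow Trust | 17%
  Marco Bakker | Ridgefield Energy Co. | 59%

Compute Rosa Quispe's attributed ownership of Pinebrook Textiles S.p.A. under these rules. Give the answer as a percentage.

1.4355%

By spousal attribution (R1), Rosa Quispe is treated as also owning Sven Quispe's interest in Ridgefield Energy Co, giving 18% + 22% = 40%.
Chain via Orion Partners LP → Oakhollow Trust → Meridian Shipping BV (R2): 25% × 17% × 44% × 45% = 0.8415% of Pinebrook Textiles S.p.A.
Chain via Ridgefield Energy Co. → Slate Logistics SA → Crosswind Capital LLC (R2): 40% × 45% × 15% × 22% = 0.594% of Pinebrook Textiles S.p.A.
Aggregating (R3): 0.8415% + 0.594% = 1.4355%.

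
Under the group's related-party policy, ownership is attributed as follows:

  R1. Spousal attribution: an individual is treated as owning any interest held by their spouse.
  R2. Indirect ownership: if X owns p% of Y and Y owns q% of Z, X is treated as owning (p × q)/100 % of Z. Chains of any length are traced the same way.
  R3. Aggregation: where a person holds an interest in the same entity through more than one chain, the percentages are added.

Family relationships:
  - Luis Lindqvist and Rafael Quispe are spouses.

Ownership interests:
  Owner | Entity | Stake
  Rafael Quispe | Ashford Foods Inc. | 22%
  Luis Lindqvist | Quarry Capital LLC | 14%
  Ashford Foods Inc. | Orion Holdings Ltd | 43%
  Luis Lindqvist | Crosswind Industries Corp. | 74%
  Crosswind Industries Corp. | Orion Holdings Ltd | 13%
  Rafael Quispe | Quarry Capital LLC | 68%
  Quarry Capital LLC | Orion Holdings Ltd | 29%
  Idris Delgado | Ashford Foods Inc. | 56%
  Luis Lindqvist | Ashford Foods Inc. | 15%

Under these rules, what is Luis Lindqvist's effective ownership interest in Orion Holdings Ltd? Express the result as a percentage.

By spousal attribution (R1), Luis Lindqvist is treated as also owning Rafael Quispe's interest in Ashford Foods Inc, giving 15% + 22% = 37%.
By spousal attribution (R1), Luis Lindqvist is treated as also owning Rafael Quispe's interest in Quarry Capital LLC, giving 14% + 68% = 82%.
Chain via Crosswind Industries Corp. (R2): 74% × 13% = 9.62% of Orion Holdings Ltd.
Chain via Ashford Foods Inc. (R2): 37% × 43% = 15.91% of Orion Holdings Ltd.
Chain via Quarry Capital LLC (R2): 82% × 29% = 23.78% of Orion Holdings Ltd.
Aggregating (R3): 9.62% + 15.91% + 23.78% = 49.31%.

49.31%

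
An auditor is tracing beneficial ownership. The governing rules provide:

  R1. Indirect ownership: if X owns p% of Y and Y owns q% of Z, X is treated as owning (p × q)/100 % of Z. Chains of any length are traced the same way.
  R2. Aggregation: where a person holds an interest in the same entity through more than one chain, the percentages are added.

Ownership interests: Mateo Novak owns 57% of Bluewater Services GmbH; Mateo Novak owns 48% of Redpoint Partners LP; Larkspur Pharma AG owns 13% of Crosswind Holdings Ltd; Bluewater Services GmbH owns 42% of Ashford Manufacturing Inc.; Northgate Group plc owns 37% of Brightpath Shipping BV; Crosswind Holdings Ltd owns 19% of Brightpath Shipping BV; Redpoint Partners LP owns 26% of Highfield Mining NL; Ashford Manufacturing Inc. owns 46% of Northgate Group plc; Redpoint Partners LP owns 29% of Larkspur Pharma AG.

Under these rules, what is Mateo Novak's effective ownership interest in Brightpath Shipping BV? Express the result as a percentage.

4.418412%

Chain via Redpoint Partners LP → Larkspur Pharma AG → Crosswind Holdings Ltd (R1): 48% × 29% × 13% × 19% = 0.343824% of Brightpath Shipping BV.
Chain via Bluewater Services GmbH → Ashford Manufacturing Inc. → Northgate Group plc (R1): 57% × 42% × 46% × 37% = 4.074588% of Brightpath Shipping BV.
Aggregating (R2): 0.343824% + 4.074588% = 4.418412%.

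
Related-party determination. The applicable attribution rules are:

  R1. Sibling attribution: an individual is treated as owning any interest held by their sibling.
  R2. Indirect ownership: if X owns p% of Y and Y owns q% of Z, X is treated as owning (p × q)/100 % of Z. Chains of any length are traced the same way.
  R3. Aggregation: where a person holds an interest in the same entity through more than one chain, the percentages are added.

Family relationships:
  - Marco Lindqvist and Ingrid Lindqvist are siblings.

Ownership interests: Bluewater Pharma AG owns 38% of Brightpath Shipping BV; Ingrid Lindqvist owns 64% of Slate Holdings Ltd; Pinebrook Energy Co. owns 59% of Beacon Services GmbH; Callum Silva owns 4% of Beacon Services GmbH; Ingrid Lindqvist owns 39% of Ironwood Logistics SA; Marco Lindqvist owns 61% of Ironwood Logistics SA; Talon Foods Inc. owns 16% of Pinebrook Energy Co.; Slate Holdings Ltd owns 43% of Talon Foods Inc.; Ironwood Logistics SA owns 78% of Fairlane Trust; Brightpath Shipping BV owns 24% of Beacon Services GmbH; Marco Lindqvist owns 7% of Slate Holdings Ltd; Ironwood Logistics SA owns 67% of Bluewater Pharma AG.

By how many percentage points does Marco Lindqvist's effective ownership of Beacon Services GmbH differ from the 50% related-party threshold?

41.007568

By sibling attribution (R1), Marco Lindqvist is treated as also owning Ingrid Lindqvist's interest in Ironwood Logistics SA, giving 61% + 39% = 100%.
By sibling attribution (R1), Marco Lindqvist is treated as also owning Ingrid Lindqvist's interest in Slate Holdings Ltd, giving 7% + 64% = 71%.
Chain via Ironwood Logistics SA → Bluewater Pharma AG → Brightpath Shipping BV (R2): 100% × 67% × 38% × 24% = 6.1104% of Beacon Services GmbH.
Chain via Slate Holdings Ltd → Talon Foods Inc. → Pinebrook Energy Co. (R2): 71% × 43% × 16% × 59% = 2.882032% of Beacon Services GmbH.
Aggregating (R3): 6.1104% + 2.882032% = 8.992432%.
8.992432% falls short of the 50% threshold by 41.007568 percentage points.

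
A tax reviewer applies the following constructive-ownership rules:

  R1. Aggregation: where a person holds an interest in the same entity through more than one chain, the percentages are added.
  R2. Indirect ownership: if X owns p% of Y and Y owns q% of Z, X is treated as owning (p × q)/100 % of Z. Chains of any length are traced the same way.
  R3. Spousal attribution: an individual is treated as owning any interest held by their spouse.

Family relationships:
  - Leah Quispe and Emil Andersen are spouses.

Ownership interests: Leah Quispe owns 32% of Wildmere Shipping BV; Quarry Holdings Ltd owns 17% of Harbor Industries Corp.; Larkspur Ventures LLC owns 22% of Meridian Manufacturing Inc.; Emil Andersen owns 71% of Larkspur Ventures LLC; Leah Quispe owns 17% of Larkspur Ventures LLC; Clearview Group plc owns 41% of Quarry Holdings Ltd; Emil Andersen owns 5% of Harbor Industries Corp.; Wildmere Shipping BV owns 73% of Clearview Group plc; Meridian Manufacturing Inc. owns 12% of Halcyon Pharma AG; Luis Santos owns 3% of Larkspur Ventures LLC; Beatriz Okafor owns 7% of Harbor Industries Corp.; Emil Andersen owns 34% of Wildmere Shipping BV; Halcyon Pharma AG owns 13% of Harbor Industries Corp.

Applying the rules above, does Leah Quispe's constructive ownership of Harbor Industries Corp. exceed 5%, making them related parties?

By spousal attribution (R3), Leah Quispe is treated as also owning Emil Andersen's interest in Larkspur Ventures LLC, giving 17% + 71% = 88%.
By spousal attribution (R3), Leah Quispe is treated as also owning Emil Andersen's interest in Wildmere Shipping BV, giving 32% + 34% = 66%.
By spousal attribution (R3), Leah Quispe is treated as owning Emil Andersen's 5% interest in Harbor Industries Corp.
Chain via Larkspur Ventures LLC → Meridian Manufacturing Inc. → Halcyon Pharma AG (R2): 88% × 22% × 12% × 13% = 0.302016% of Harbor Industries Corp.
Chain via Wildmere Shipping BV → Clearview Group plc → Quarry Holdings Ltd (R2): 66% × 73% × 41% × 17% = 3.358146% of Harbor Industries Corp.
Direct interest in Harbor Industries Corp: 5%.
Aggregating (R1): 0.302016% + 3.358146% + 5% = 8.660162%.
8.660162% exceeds the 5% threshold, so Leah is a related party to Harbor Industries Corp.

Yes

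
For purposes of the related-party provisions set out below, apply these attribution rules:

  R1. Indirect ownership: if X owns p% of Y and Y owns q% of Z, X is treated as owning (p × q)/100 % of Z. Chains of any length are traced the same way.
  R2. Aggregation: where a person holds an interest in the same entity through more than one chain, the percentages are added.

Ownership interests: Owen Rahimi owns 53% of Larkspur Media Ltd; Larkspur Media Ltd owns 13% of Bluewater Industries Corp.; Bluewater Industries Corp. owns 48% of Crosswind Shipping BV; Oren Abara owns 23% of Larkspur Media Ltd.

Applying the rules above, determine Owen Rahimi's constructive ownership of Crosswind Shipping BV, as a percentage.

Chain via Larkspur Media Ltd → Bluewater Industries Corp. (R1): 53% × 13% × 48% = 3.3072% of Crosswind Shipping BV.

3.3072%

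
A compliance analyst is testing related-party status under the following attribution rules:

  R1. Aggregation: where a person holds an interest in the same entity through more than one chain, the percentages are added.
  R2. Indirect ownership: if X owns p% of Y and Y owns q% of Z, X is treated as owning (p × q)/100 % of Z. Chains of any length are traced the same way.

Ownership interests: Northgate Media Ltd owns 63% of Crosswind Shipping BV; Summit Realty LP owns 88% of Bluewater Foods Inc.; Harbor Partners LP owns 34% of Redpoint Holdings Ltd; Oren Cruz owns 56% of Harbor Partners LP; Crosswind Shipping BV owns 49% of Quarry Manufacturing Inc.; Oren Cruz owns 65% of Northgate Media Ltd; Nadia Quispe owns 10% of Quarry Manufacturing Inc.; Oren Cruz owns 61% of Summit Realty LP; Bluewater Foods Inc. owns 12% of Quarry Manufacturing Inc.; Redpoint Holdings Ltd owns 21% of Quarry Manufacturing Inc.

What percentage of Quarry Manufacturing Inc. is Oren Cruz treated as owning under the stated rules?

30.5055%

Chain via Harbor Partners LP → Redpoint Holdings Ltd (R2): 56% × 34% × 21% = 3.9984% of Quarry Manufacturing Inc.
Chain via Summit Realty LP → Bluewater Foods Inc. (R2): 61% × 88% × 12% = 6.4416% of Quarry Manufacturing Inc.
Chain via Northgate Media Ltd → Crosswind Shipping BV (R2): 65% × 63% × 49% = 20.0655% of Quarry Manufacturing Inc.
Aggregating (R1): 3.9984% + 6.4416% + 20.0655% = 30.5055%.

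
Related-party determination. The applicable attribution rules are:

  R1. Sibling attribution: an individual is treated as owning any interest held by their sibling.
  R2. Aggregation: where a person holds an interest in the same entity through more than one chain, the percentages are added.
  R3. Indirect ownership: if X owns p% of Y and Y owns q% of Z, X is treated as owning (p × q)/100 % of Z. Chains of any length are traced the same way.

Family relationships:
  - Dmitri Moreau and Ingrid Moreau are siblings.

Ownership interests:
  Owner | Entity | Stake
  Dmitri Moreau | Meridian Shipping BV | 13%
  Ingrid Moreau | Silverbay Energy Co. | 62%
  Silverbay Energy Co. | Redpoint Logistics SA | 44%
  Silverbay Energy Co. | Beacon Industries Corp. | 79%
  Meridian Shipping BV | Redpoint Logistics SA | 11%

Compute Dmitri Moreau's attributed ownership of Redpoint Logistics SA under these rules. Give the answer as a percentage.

By sibling attribution (R1), Dmitri Moreau is treated as owning Ingrid Moreau's 62% interest in Silverbay Energy Co.
Chain via Meridian Shipping BV (R3): 13% × 11% = 1.43% of Redpoint Logistics SA.
Chain via Silverbay Energy Co. (R3): 62% × 44% = 27.28% of Redpoint Logistics SA.
Aggregating (R2): 1.43% + 27.28% = 28.71%.

28.71%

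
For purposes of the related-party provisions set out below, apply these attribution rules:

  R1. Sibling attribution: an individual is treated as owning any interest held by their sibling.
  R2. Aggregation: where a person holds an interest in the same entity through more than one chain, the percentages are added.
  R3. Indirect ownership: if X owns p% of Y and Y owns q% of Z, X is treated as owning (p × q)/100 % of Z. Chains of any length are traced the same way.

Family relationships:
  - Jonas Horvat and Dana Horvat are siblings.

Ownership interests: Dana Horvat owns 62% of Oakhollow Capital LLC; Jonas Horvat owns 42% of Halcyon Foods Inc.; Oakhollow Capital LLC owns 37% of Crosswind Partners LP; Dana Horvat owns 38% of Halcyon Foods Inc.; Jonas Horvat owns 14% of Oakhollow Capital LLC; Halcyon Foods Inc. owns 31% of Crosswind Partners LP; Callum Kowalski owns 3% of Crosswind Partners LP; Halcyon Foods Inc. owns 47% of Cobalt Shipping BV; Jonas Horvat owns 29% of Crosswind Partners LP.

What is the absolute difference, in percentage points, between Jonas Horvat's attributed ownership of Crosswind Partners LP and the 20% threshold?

By sibling attribution (R1), Jonas Horvat is treated as also owning Dana Horvat's interest in Halcyon Foods Inc, giving 42% + 38% = 80%.
By sibling attribution (R1), Jonas Horvat is treated as also owning Dana Horvat's interest in Oakhollow Capital LLC, giving 14% + 62% = 76%.
Chain via Halcyon Foods Inc. (R3): 80% × 31% = 24.8% of Crosswind Partners LP.
Chain via Oakhollow Capital LLC (R3): 76% × 37% = 28.12% of Crosswind Partners LP.
Direct interest in Crosswind Partners LP: 29%.
Aggregating (R2): 24.8% + 28.12% + 29% = 81.92%.
81.92% exceeds the 20% threshold by 61.92 percentage points.

61.92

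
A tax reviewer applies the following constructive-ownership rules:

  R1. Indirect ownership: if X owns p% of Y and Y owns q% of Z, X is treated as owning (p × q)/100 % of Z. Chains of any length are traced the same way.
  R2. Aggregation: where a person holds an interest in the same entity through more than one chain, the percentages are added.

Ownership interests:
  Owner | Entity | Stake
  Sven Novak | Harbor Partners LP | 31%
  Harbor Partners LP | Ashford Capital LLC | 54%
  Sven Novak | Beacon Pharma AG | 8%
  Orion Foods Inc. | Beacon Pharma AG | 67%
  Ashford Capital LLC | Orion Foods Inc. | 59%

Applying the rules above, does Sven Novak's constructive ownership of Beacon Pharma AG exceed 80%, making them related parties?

Chain via Harbor Partners LP → Ashford Capital LLC → Orion Foods Inc. (R1): 31% × 54% × 59% × 67% = 6.617322% of Beacon Pharma AG.
Direct interest in Beacon Pharma AG: 8%.
Aggregating (R2): 6.617322% + 8% = 14.617322%.
14.617322% does not exceed the 80% threshold, so Sven is not a related party to Beacon Pharma AG.

No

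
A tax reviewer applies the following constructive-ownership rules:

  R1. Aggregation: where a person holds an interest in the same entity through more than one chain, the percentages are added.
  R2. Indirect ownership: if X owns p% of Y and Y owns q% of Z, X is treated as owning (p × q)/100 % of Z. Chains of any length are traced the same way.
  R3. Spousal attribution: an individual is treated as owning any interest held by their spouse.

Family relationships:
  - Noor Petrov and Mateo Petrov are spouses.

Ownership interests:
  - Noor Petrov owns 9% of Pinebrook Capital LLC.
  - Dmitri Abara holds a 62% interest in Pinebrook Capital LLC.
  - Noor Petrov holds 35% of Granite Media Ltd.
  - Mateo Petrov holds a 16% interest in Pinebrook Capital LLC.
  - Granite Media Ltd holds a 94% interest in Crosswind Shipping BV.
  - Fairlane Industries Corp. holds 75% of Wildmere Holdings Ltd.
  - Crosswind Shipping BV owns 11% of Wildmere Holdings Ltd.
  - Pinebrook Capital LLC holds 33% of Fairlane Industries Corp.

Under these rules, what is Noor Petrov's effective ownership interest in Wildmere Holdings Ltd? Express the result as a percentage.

9.8065%

By spousal attribution (R3), Noor Petrov is treated as also owning Mateo Petrov's interest in Pinebrook Capital LLC, giving 9% + 16% = 25%.
Chain via Granite Media Ltd → Crosswind Shipping BV (R2): 35% × 94% × 11% = 3.619% of Wildmere Holdings Ltd.
Chain via Pinebrook Capital LLC → Fairlane Industries Corp. (R2): 25% × 33% × 75% = 6.1875% of Wildmere Holdings Ltd.
Aggregating (R1): 3.619% + 6.1875% = 9.8065%.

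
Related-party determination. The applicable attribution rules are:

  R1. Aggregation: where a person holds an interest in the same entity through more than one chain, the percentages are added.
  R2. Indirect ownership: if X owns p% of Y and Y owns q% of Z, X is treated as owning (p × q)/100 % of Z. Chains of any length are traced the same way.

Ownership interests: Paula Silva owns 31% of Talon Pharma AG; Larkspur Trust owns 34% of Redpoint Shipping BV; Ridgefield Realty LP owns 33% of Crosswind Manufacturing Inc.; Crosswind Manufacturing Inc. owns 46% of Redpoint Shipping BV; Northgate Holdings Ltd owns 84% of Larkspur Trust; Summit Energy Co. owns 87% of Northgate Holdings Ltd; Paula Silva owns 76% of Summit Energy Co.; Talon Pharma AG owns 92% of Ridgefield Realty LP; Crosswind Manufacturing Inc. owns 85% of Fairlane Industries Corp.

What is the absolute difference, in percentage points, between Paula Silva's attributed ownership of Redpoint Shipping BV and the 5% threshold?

18.213208

Chain via Summit Energy Co. → Northgate Holdings Ltd → Larkspur Trust (R2): 76% × 87% × 84% × 34% = 18.883872% of Redpoint Shipping BV.
Chain via Talon Pharma AG → Ridgefield Realty LP → Crosswind Manufacturing Inc. (R2): 31% × 92% × 33% × 46% = 4.329336% of Redpoint Shipping BV.
Aggregating (R1): 18.883872% + 4.329336% = 23.213208%.
23.213208% exceeds the 5% threshold by 18.213208 percentage points.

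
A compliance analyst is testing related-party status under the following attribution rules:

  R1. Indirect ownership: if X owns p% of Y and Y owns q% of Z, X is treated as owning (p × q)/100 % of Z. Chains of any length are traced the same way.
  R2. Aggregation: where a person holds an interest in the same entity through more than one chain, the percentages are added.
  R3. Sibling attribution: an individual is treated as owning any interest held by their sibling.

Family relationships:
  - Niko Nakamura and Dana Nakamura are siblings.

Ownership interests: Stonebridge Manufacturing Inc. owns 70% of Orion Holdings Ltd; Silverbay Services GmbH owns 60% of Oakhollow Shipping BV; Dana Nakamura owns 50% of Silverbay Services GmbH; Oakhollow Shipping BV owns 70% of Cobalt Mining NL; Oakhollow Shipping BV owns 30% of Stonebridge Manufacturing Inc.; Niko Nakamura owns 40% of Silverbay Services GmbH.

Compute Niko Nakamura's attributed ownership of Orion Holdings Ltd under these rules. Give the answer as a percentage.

11.34%

By sibling attribution (R3), Niko Nakamura is treated as also owning Dana Nakamura's interest in Silverbay Services GmbH, giving 40% + 50% = 90%.
Chain via Silverbay Services GmbH → Oakhollow Shipping BV → Stonebridge Manufacturing Inc. (R1): 90% × 60% × 30% × 70% = 11.34% of Orion Holdings Ltd.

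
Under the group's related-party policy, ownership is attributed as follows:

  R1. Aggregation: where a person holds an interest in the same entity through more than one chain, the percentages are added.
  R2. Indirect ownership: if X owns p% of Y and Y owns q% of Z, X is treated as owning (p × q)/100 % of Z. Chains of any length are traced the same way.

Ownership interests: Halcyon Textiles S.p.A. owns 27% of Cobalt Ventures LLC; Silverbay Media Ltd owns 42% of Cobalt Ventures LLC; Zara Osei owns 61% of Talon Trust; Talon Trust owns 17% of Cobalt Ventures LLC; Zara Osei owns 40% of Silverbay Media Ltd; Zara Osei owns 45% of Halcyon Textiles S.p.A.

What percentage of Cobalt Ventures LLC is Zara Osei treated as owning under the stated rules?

39.32%

Chain via Talon Trust (R2): 61% × 17% = 10.37% of Cobalt Ventures LLC.
Chain via Silverbay Media Ltd (R2): 40% × 42% = 16.8% of Cobalt Ventures LLC.
Chain via Halcyon Textiles S.p.A. (R2): 45% × 27% = 12.15% of Cobalt Ventures LLC.
Aggregating (R1): 10.37% + 16.8% + 12.15% = 39.32%.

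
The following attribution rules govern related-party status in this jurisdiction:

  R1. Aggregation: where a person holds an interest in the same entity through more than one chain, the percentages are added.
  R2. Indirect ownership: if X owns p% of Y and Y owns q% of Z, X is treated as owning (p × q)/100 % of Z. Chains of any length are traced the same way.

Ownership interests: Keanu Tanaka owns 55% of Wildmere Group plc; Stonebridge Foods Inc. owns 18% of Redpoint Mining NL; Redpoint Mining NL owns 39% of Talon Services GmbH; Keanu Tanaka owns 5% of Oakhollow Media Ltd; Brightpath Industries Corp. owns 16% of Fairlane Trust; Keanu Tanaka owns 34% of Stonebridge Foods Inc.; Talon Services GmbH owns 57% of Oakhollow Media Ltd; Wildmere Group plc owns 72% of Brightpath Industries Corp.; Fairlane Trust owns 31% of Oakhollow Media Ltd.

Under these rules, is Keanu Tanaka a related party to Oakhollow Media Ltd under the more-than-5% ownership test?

Chain via Stonebridge Foods Inc. → Redpoint Mining NL → Talon Services GmbH (R2): 34% × 18% × 39% × 57% = 1.360476% of Oakhollow Media Ltd.
Chain via Wildmere Group plc → Brightpath Industries Corp. → Fairlane Trust (R2): 55% × 72% × 16% × 31% = 1.96416% of Oakhollow Media Ltd.
Direct interest in Oakhollow Media Ltd: 5%.
Aggregating (R1): 1.360476% + 1.96416% + 5% = 8.324636%.
8.324636% exceeds the 5% threshold, so Keanu is a related party to Oakhollow Media Ltd.

Yes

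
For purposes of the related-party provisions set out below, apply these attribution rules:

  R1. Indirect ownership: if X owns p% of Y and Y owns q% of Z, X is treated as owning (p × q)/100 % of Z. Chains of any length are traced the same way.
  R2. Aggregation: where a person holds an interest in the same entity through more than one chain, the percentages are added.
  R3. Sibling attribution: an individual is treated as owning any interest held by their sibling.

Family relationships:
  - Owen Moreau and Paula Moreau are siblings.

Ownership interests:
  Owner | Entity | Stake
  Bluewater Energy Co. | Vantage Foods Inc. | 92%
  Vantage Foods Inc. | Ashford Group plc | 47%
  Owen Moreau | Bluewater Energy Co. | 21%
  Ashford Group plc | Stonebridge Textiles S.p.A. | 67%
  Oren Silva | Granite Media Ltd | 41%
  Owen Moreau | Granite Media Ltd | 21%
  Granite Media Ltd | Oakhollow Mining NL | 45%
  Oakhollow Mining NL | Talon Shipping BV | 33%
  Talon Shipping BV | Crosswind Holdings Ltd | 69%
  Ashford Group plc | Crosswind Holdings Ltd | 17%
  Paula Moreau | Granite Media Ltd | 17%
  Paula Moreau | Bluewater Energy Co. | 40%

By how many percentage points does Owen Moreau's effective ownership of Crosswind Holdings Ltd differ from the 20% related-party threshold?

By sibling attribution (R3), Owen Moreau is treated as also owning Paula Moreau's interest in Granite Media Ltd, giving 21% + 17% = 38%.
By sibling attribution (R3), Owen Moreau is treated as also owning Paula Moreau's interest in Bluewater Energy Co, giving 21% + 40% = 61%.
Chain via Granite Media Ltd → Oakhollow Mining NL → Talon Shipping BV (R1): 38% × 45% × 33% × 69% = 3.89367% of Crosswind Holdings Ltd.
Chain via Bluewater Energy Co. → Vantage Foods Inc. → Ashford Group plc (R1): 61% × 92% × 47% × 17% = 4.483988% of Crosswind Holdings Ltd.
Aggregating (R2): 3.89367% + 4.483988% = 8.377658%.
8.377658% falls short of the 20% threshold by 11.622342 percentage points.

11.622342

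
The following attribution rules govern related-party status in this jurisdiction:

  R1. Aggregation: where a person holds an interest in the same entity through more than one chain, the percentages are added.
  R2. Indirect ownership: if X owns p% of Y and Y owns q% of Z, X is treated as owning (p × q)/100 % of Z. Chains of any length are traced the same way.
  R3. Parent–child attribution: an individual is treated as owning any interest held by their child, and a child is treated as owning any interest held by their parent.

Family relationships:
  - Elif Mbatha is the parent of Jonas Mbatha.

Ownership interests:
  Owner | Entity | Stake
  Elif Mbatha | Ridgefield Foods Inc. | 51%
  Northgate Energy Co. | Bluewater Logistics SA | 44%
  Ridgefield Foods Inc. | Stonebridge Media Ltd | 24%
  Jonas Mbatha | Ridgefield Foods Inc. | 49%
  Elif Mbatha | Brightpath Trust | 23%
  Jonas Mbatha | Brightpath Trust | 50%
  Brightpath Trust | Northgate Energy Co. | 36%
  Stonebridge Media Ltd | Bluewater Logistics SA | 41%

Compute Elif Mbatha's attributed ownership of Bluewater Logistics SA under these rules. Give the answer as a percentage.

21.4032%

By parent–child attribution (R3), Elif Mbatha is treated as also owning Jonas Mbatha's interest in Ridgefield Foods Inc, giving 51% + 49% = 100%.
By parent–child attribution (R3), Elif Mbatha is treated as also owning Jonas Mbatha's interest in Brightpath Trust, giving 23% + 50% = 73%.
Chain via Ridgefield Foods Inc. → Stonebridge Media Ltd (R2): 100% × 24% × 41% = 9.84% of Bluewater Logistics SA.
Chain via Brightpath Trust → Northgate Energy Co. (R2): 73% × 36% × 44% = 11.5632% of Bluewater Logistics SA.
Aggregating (R1): 9.84% + 11.5632% = 21.4032%.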